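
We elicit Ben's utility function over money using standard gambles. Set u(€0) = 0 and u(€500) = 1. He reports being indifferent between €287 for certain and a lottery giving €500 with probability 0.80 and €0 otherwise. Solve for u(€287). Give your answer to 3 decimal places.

0.800

The indifference gives u(€287) = 0.80·u(€500) + 0.20·u(€0) = 0.80·1 + 0.20·0 = 0.80.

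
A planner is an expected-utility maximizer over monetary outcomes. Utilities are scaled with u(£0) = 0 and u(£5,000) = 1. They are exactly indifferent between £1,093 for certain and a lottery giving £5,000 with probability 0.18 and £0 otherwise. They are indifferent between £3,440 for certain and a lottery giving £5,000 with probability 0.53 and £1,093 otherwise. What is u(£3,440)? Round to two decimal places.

From the first indifference, u(£1,093) = 0.18·u(£5,000) + 0.82·u(£0) = 0.18·1 + 0.82·0 = 0.18.
Then u(£3,440) = 0.53·u(£5,000) + 0.47·u(£1,093) = 0.53·1.00 + 0.47·0.18 = 0.6146.

0.61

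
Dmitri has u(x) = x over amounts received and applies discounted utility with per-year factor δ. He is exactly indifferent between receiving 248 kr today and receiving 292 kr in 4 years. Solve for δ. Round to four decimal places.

δ ≈ 0.9600

Indifference means u(248) = δ^4 · u(292), so δ^4 = u(248)/u(292).
With u(x) = x: δ^4 = 248/292 = 0.84932.
Taking the 4th root: δ = 0.84932^(1/4) ≈ 0.9600.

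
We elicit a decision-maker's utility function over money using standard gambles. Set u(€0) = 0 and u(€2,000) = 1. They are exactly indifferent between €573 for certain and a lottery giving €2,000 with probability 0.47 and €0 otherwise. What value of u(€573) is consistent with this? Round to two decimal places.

The indifference gives u(€573) = 0.47·u(€2,000) + 0.53·u(€0) = 0.47·1 + 0.53·0 = 0.47.

0.47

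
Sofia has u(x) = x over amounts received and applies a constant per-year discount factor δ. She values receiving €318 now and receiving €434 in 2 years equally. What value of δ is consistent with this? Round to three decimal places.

δ ≈ 0.856

The payoff in 2 years is discounted by δ^2, so u(318) = δ^2·u(434) and δ^2 = u(318)/u(434).
With u(x) = x: δ^2 = 318/434 = 0.73272.
So δ = 0.73272^(1/2) ≈ 0.856.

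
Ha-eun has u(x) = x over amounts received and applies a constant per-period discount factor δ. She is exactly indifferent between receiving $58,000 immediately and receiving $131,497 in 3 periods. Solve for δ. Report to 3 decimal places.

δ ≈ 0.761

The payoff in 3 periods is discounted by δ^3, so u(58000) = δ^3·u(131497) and δ^3 = u(58000)/u(131497).
With u(x) = x: δ^3 = 58000/131497 = 0.44107.
Hence δ = (0.44107)^(1/3) = 0.76121.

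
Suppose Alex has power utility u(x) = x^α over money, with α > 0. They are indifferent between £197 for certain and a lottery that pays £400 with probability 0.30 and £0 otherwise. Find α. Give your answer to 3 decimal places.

Since u(0) = 0, the lottery's EU is 0.30·400^α.
Indifference: 197^α = 0.30·400^α, so (197/400)^α = 0.30.
Taking logs: α·ln(197/400) = ln(0.30), so α = -1.203973 / -0.708261 ≈ 1.700.

α ≈ 1.700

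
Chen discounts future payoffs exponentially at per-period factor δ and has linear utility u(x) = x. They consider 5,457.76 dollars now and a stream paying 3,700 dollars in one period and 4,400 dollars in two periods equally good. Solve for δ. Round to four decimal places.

Equating present values: 5457.76 = 3700δ + 4400δ².
So 4400δ² + 3700δ − 5457.76 = 0.
The positive root is δ = [−3700 + √(3700² + 4·4400·5457.76)] / (2·4400) = (−3700 + 10476.000)/8800 ≈ 0.7700.

δ ≈ 0.7700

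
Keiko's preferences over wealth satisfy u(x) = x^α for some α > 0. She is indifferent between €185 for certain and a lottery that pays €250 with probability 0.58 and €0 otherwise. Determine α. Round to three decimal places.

α ≈ 1.809

EU(lottery) = 0.58·250^α + 0.42·0 = 0.58·250^α.
Indifference: 185^α = 0.58·250^α, so (185/250)^α = 0.58.
Take logs: α = ln 0.58 / ln(185/250) ≈ 1.80909.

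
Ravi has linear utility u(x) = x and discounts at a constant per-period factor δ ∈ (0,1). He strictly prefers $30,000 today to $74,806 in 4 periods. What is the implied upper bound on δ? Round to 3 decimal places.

Comparing present values: 30000 > δ^4·74806.
Dividing by 74806: δ^4 < 0.40104. Both sides are positive, so the 4th root keeps the direction.
δ < (30000/74806)^(1/4) ≈ 0.796.

δ < 0.796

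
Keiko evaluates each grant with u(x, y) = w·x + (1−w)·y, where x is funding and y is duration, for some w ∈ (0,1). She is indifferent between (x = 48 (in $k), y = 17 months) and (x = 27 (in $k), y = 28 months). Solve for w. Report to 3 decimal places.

w = 0.344

Equating utilities: w·48 + (1−w)·17 = w·27 + (1−w)·28.
Collecting terms: w·21 = (1−w)·11.
So w/(1−w) = 11/21 = 0.5238, giving w = 11/(21+11) = 0.344.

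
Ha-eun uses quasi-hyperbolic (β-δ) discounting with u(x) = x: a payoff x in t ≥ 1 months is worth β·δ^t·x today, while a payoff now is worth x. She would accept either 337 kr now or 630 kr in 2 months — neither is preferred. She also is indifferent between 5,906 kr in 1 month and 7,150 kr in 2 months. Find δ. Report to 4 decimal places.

δ ≈ 0.8260

Both payoffs in the second observation are in the future, so β drops out: δ^1·5906 = δ^2·7150 ⇒ δ = 5906/7150 = 0.82601.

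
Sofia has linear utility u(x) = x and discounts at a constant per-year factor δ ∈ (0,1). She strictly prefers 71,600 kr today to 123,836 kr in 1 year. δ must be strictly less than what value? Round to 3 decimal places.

δ < 0.578

The preference means 71600 > δ·123836.
So δ < 71600/123836 = 0.57818.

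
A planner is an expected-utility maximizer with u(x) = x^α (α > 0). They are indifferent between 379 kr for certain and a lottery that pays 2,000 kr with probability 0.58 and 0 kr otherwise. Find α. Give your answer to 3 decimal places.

Since u(0) = 0, the lottery's EU is 0.58·2000^α.
Setting u(379) equal to that: 379^α = 0.58·2000^α ⇒ (379/2000)^α = 0.58.
Taking logs: α·ln(379/2000) = ln(0.58), so α = -0.544727 / -1.663366 ≈ 0.327.

α ≈ 0.327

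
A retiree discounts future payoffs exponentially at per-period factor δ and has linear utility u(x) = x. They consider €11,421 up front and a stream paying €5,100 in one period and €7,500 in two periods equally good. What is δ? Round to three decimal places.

δ ≈ 0.940

The stream is worth 5100δ + 7500δ² today, so 5100δ + 7500δ² = 11421.
So 7500δ² + 5100δ − 11421 = 0.
The positive root is δ = [−5100 + √(5100² + 4·7500·11421)] / (2·7500) = (−5100 + 19200.000)/15000 ≈ 0.940.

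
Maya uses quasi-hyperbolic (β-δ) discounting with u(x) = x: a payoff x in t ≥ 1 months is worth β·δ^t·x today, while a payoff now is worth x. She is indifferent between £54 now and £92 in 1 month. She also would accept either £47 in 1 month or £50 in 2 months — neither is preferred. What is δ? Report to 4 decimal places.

δ ≈ 0.9400

Both payoffs in the second observation are in the future, so β drops out: δ^1·47 = δ^2·50 ⇒ δ = 47/50 = 0.94000.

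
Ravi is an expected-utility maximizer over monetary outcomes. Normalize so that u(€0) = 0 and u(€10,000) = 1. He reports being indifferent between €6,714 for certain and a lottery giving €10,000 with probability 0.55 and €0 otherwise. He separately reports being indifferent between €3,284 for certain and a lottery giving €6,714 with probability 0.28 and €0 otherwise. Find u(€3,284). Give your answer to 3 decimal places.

The first gamble pins u(€6,714): it must equal 0.55·1 + 0.45·0 = 0.55.
The second indifference gives u(€3,284) = 0.28·u(€6,714) + 0.72·u(€0) = 0.28·0.55 + 0.72·0.00 = 0.1540.

0.154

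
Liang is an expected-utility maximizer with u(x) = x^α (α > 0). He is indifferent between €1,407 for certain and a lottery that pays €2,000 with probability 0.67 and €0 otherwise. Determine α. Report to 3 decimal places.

EU(lottery) = 0.67·2000^α + 0.33·0 = 0.67·2000^α.
Equating: 1407^α = 0.67·2000^α, i.e. 0.7035^α = 0.67.
Take logs: α = ln 0.67 / ln(1407/2000) ≈ 1.13873.

α ≈ 1.139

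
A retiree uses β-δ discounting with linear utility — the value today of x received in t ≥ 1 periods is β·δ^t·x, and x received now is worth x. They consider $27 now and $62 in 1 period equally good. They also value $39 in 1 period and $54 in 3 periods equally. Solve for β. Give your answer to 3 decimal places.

The second indifference involves only future payoffs, so β cancels: β·δ^1·39 = β·δ^3·54, giving δ^2 = 39/54 = 0.72222, so δ = 0.84984.
Substituting δ into 27 = β·δ·62: β = 27/(52.690) ≈ 0.512.

β ≈ 0.512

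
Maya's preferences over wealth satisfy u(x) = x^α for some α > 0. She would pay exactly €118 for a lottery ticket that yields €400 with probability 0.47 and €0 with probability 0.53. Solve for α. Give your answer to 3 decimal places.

α ≈ 0.618

Since u(0) = 0, the lottery's EU is 0.47·400^α.
Setting u(118) equal to that: 118^α = 0.47·400^α ⇒ (118/400)^α = 0.47.
Taking logs: α·ln(118/400) = ln(0.47), so α = -0.755023 / -1.220780 ≈ 0.618.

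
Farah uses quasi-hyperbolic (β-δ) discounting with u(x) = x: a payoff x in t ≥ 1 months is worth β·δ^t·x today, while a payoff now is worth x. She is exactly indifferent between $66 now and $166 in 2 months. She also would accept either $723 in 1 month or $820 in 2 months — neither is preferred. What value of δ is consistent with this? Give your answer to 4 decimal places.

δ ≈ 0.8817

The second indifference involves only future payoffs, so β cancels: β·δ^1·723 = β·δ^2·820, giving δ = 723/820 = 0.88171.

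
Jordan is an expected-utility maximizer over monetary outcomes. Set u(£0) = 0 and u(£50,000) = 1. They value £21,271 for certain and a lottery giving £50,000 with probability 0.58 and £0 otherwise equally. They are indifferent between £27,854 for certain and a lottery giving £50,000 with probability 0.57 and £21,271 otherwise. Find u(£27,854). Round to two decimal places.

The first gamble pins u(£21,271): it must equal 0.58·1 + 0.42·0 = 0.58.
The second indifference gives u(£27,854) = 0.57·u(£50,000) + 0.43·u(£21,271) = 0.57·1.00 + 0.43·0.58 = 0.8194.

0.82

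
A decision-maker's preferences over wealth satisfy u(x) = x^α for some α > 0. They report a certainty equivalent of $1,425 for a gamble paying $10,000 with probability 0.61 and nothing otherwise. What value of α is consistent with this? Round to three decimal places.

EU(lottery) = 0.61·10000^α + 0.39·0 = 0.61·10000^α.
Indifference: 1425^α = 0.61·10000^α, so (1425/10000)^α = 0.61.
Take logs: α = ln 0.61 / ln(1425/10000) ≈ 0.25369.

α ≈ 0.254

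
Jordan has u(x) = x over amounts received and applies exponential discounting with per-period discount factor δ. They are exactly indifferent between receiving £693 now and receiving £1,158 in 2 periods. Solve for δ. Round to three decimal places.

δ ≈ 0.774

The payoff in 2 periods is discounted by δ^2, so u(693) = δ^2·u(1158) and δ^2 = u(693)/u(1158).
With u(x) = x: δ^2 = 693/1158 = 0.59845.
So δ = 0.59845^(1/2) ≈ 0.774.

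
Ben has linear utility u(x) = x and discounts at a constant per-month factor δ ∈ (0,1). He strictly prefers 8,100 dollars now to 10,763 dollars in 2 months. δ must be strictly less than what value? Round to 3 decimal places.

The preference means 8100 > δ^2·10763.
So δ^2 < 8100/10763 = 0.75258; taking the square root of both positive sides preserves the inequality.
δ < 0.75258^(1/2) = 0.868.

δ < 0.868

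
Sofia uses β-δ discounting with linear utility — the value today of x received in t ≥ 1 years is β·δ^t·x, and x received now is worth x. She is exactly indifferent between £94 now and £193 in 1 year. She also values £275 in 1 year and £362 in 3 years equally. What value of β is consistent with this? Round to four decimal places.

β ≈ 0.5588

The second indifference involves only future payoffs, so β cancels: β·δ^1·275 = β·δ^3·362, giving δ^2 = 275/362 = 0.75967, so δ = 0.87159.
Now use the now-vs-future pair: 94 = β·δ·193 gives β = 94/(0.87159·193) ≈ 0.5588.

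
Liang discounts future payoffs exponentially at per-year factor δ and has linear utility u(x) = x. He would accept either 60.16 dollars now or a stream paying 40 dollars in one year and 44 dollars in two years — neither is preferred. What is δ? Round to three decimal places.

δ ≈ 0.800

Present value of the stream is 40·δ + 44·δ². Indifference gives 40δ + 44δ² = 60.16.
So 44δ² + 40δ − 60.16 = 0.
The positive root is δ = [−40 + √(40² + 4·44·60.16)] / (2·44) = (−40 + 110.400)/88 ≈ 0.800.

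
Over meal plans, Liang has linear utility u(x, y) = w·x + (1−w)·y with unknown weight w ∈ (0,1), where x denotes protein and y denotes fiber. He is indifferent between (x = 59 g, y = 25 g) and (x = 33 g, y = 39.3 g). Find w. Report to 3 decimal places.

w = 0.355

Indifference: w·59 + (1−w)·25 = w·33 + (1−w)·39.3.
Rearranging, 26·w − 14.3·(1−w) = 0.
The marginal rate of substitution is 14.3/26, so w = 14.3/(26+14.3) = 0.355.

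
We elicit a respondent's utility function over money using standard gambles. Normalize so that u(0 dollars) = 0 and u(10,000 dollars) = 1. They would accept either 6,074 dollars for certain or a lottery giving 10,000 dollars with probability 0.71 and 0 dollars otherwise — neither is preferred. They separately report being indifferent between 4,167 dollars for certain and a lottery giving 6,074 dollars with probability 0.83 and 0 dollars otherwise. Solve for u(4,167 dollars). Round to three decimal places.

From the first indifference, u(6,074 dollars) = 0.71·u(10,000 dollars) + 0.29·u(0 dollars) = 0.71·1 + 0.29·0 = 0.71.
Chaining: u(4,167 dollars) = 0.83·0.71 + 0.17·0.00 = 0.5893.

0.589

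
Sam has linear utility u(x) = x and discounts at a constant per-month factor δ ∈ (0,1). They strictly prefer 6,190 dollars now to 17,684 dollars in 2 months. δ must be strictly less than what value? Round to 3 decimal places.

Comparing present values: 6190 > δ^2·17684.
Dividing by 17684: δ^2 < 0.35003. Both sides are positive, so the square root keeps the direction.
δ < (6190/17684)^(1/2) ≈ 0.592.

δ < 0.592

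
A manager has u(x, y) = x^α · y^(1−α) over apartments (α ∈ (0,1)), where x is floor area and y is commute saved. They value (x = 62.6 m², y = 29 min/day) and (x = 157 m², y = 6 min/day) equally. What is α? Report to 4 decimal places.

Indifference: 62.6^α · 29^(1−α) = 157^α · 6^(1−α).
Rearrange to (62.6/157)^α = (6/29)^(1−α) and take logs: α·-0.9194805 = (1−α)·-1.5755364.
With A = -0.9194805 and B = -1.5755364: α·A = (1−α)·B, so α = B/(A+B) = -1.5755364/-2.4950169 ≈ 0.6315.

α ≈ 0.6315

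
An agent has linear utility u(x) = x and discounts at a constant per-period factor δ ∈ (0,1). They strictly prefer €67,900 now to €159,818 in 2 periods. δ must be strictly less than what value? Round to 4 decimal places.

The preference means 67900 > δ^2·159818.
Hence δ^2 < 67900/159818 = 0.42486, and x ↦ x^(1/2) is increasing on (0,∞).
δ < 0.42486^(1/2) = 0.6518.

δ < 0.6518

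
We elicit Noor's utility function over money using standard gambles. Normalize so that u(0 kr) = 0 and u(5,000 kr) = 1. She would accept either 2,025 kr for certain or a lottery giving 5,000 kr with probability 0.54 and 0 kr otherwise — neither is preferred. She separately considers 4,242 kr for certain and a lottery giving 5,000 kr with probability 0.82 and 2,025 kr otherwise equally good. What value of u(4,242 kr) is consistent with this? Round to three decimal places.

0.917

From the first indifference, u(2,025 kr) = 0.54·u(5,000 kr) + 0.46·u(0 kr) = 0.54·1 + 0.46·0 = 0.54.
The second indifference gives u(4,242 kr) = 0.82·u(5,000 kr) + 0.18·u(2,025 kr) = 0.82·1.00 + 0.18·0.54 = 0.9172.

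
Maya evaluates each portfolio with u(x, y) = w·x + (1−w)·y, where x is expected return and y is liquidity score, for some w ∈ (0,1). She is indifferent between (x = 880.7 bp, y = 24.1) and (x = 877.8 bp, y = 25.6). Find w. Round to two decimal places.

Indifference: w·880.7 + (1−w)·24.1 = w·877.8 + (1−w)·25.6.
w·(880.7−877.8) = (1−w)·(25.6−24.1), i.e. w·2.9 = (1−w)·1.5.
The marginal rate of substitution is 1.5/2.9, so w = 1.5/(2.9+1.5) = 0.34.

w = 0.34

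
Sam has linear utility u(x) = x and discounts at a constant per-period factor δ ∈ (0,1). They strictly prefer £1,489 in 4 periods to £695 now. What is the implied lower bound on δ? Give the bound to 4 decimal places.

δ > 0.8266

The preference means 695 < δ^4·1489.
Hence δ^4 > 695/1489 = 0.46676, and x ↦ x^(1/4) is increasing on (0,∞).
δ > 0.46676^(1/4) = 0.8266.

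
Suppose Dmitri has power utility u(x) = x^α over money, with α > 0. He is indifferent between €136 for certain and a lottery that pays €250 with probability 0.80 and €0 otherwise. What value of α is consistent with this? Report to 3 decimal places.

α ≈ 0.367

The lottery's expected utility is 0.80·u(250) + 0.20·u(0) = 0.80·250^α (since u(0) = 0 for α > 0).
Setting u(136) equal to that: 136^α = 0.80·250^α ⇒ (136/250)^α = 0.80.
Taking logs: α·ln(136/250) = ln(0.80), so α = -0.223144 / -0.608806 ≈ 0.367.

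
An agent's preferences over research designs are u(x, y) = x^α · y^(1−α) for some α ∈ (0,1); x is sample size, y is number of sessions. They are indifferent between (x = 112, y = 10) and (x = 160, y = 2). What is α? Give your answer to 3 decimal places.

α ≈ 0.819

Set the two utilities equal: 112^α·10^(1−α) = 160^α·2^(1−α).
Taking logs: α·ln 112 + (1−α)·ln 10 = α·ln 160 + (1−α)·ln 2, i.e. α·-0.356675 = (1−α)·-1.609438.
So α/(1−α) = (-1.609438)/(-0.356675) = 4.512338, and α = 4.512338/5.512338 ≈ 0.819.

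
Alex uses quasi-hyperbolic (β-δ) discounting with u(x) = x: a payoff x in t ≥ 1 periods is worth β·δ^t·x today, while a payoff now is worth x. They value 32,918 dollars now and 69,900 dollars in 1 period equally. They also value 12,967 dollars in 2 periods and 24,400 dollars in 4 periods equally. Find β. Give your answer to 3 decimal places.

From the later pair, β·δ^2·12967 = β·δ^4·24400; dividing through, δ^2 = 12967/24400 = 0.53143, so δ = 0.72900.
The first indifference: 32918 = β·δ·69900, so β = 32918/(δ·69900) = 32918/(0.72900·69900) ≈ 0.646.

β ≈ 0.646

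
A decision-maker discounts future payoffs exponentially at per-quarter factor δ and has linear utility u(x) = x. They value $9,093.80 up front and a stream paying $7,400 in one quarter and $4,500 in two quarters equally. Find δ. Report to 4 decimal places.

δ ≈ 0.8200

Present value of the stream is 7400·δ + 4500·δ². Indifference gives 7400δ + 4500δ² = 9093.80.
So 4500δ² + 7400δ − 9093.80 = 0.
δ = (−7400 + √(7400² + 4·4500·9093.80)) / (2·4500) = (−7400 + √218448400.00) / 9000 ≈ 0.8200.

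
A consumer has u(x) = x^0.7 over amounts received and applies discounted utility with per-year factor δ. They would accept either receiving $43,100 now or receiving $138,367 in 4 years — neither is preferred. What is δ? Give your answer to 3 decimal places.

The payoff in 4 years is discounted by δ^4, so u(43100) = δ^4·u(138367) and δ^4 = u(43100)/u(138367).
With u(x) = x^0.7: δ^4 = 43100^0.7/138367^0.7 = (43100/138367)^0.7 = 0.44199.
So δ = 0.44199^(1/4) ≈ 0.815.

δ ≈ 0.815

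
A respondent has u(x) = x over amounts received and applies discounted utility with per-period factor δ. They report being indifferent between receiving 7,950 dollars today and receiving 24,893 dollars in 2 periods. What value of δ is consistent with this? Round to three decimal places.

δ ≈ 0.565

Indifference means u(7950) = δ^2 · u(24893), so δ^2 = u(7950)/u(24893).
With u(x) = x: δ^2 = 7950/24893 = 0.31937.
Hence δ = (0.31937)^(1/2) = 0.56513.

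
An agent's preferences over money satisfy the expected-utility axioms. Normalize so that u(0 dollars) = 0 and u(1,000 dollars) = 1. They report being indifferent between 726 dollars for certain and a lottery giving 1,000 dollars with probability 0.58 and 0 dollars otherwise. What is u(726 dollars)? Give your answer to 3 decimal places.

0.580

u(726 dollars) equals the lottery's expected utility: 0.58·1 + 0.42·0 = 0.58.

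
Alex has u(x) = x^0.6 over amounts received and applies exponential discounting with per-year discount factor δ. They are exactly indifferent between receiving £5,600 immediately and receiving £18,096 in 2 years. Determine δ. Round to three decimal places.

Indifference means u(5600) = δ^2 · u(18096), so δ^2 = u(5600)/u(18096).
Since u(x) = x^0.6, δ^2 = (5600/18096)^0.6 = 0.30946^0.6 = 0.49472.
Hence δ = (0.49472)^(1/2) = 0.70337.

δ ≈ 0.703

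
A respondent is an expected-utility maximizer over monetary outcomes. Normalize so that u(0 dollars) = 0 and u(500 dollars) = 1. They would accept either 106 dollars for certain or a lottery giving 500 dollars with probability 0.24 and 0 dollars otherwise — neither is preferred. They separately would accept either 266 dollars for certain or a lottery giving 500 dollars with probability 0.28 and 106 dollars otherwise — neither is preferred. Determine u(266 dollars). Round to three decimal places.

0.453

From the first indifference, u(106 dollars) = 0.24·u(500 dollars) + 0.76·u(0 dollars) = 0.24·1 + 0.76·0 = 0.24.
Then u(266 dollars) = 0.28·u(500 dollars) + 0.72·u(106 dollars) = 0.28·1.00 + 0.72·0.24 = 0.4528.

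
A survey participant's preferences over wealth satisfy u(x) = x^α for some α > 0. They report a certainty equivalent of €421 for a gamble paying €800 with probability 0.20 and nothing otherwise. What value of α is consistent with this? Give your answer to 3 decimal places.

Since u(0) = 0, the lottery's EU is 0.20·800^α.
Setting u(421) equal to that: 421^α = 0.20·800^α ⇒ (421/800)^α = 0.20.
Taking logs: α·ln(421/800) = ln(0.20), so α = -1.609438 / -0.641979 ≈ 2.507.

α ≈ 2.507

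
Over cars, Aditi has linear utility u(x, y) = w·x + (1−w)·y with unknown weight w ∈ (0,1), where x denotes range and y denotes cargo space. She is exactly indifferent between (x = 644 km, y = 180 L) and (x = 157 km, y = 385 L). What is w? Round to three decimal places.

w = 0.296

Equating utilities: w·644 + (1−w)·180 = w·157 + (1−w)·385.
Collecting terms: w·487 = (1−w)·205.
Hence w = 205/(487+205) = 205/692 = 0.296.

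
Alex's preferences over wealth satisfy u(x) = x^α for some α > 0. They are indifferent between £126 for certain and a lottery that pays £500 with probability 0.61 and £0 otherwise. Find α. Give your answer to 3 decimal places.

The lottery's expected utility is 0.61·u(500) + 0.39·u(0) = 0.61·500^α (since u(0) = 0 for α > 0).
Equating: 126^α = 0.61·500^α, i.e. 0.2520^α = 0.61.
α = ln(0.61) / ln(126/500) = -0.494296/-1.378326 ≈ 0.359.

α ≈ 0.359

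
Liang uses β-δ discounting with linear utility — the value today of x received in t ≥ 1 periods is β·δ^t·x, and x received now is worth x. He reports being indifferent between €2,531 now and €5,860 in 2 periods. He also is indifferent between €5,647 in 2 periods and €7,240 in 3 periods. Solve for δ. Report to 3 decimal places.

δ ≈ 0.780

The second indifference involves only future payoffs, so β cancels: β·δ^2·5647 = β·δ^3·7240, giving δ = 5647/7240 = 0.77997.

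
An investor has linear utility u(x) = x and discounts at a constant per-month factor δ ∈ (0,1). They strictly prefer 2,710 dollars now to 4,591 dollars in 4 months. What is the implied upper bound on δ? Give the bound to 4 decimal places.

δ < 0.8765

The preference means 2710 > δ^4·4591.
Hence δ^4 < 2710/4591 = 0.59029, and x ↦ x^(1/4) is increasing on (0,∞).
δ < (2710/4591)^(1/4) ≈ 0.8765.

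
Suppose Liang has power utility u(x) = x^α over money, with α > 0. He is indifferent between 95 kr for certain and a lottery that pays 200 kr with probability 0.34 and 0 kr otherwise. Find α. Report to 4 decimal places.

α ≈ 1.4492

The lottery's expected utility is 0.34·u(200) + 0.66·u(0) = 0.34·200^α (since u(0) = 0 for α > 0).
Indifference: 95^α = 0.34·200^α, so (95/200)^α = 0.34.
α = ln(0.34) / ln(95/200) = -1.0788097/-0.7444405 ≈ 1.4492.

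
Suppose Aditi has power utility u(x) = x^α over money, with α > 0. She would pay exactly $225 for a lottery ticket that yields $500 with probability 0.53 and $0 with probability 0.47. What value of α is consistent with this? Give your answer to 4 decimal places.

The lottery's expected utility is 0.53·u(500) + 0.47·u(0) = 0.53·500^α (since u(0) = 0 for α > 0).
Indifference: 225^α = 0.53·500^α, so (225/500)^α = 0.53.
α = ln(0.53) / ln(225/500) = -0.6348783/-0.7985077 ≈ 0.7951.

α ≈ 0.7951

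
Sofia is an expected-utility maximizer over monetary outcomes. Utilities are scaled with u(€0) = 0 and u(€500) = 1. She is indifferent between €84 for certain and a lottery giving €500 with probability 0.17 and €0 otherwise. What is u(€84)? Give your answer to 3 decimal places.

0.170

The indifference gives u(€84) = 0.17·u(€500) + 0.83·u(€0) = 0.17·1 + 0.83·0 = 0.17.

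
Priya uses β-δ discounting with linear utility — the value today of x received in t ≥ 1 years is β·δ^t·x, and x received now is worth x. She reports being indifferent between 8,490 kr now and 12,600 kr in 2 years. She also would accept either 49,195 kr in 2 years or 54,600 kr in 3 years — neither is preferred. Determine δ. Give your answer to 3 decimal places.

δ ≈ 0.901

Both payoffs in the second observation are in the future, so β drops out: δ^2·49195 = δ^3·54600 ⇒ δ = 49195/54600 = 0.90101.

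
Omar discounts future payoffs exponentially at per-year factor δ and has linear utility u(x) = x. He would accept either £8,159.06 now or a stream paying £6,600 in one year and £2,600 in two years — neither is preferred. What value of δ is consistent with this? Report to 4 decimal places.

The stream is worth 6600δ + 2600δ² today, so 6600δ + 2600δ² = 8159.06.
That is, 2600δ² + 6600δ − 8159.06 = 0, a quadratic in δ.
The positive root is δ = [−6600 + √(6600² + 4·2600·8159.06)] / (2·2600) = (−6600 + 11332.000)/5200 ≈ 0.9100.

δ ≈ 0.9100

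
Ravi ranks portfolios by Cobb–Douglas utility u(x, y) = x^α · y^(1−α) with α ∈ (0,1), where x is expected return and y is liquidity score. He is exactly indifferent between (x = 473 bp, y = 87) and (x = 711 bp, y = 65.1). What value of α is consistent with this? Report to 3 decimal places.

Indifference: 473^α · 87^(1−α) = 711^α · 65.1^(1−α).
Rearrange to (473/711)^α = (65.1/87)^(1−α) and take logs: α·-0.407577 = (1−α)·-0.289984.
So α/(1−α) = (-0.289984)/(-0.407577) = 0.711483, and α = 0.711483/1.711483 ≈ 0.416.

α ≈ 0.416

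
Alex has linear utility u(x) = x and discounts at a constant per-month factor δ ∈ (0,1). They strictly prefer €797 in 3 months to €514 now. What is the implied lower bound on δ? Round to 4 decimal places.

δ > 0.8640

Under u(x) = x this choice says 514 < δ^3·797.
So δ^3 > 514/797 = 0.64492; taking the cube root of both positive sides preserves the inequality.
δ > (514/797)^(1/3) ≈ 0.8640.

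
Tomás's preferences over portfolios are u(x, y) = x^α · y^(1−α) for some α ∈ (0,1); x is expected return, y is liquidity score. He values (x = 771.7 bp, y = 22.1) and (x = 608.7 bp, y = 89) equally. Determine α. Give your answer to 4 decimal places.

α ≈ 0.8545

Indifference: 771.7^α · 22.1^(1−α) = 608.7^α · 89^(1−α).
Rearrange to (771.7/608.7)^α = (89/22.1)^(1−α) and take logs: α·0.2372703 = (1−α)·1.3930588.
With A = 0.2372703 and B = 1.3930588: α·A = (1−α)·B, so α = B/(A+B) = 1.3930588/1.6303291 ≈ 0.8545.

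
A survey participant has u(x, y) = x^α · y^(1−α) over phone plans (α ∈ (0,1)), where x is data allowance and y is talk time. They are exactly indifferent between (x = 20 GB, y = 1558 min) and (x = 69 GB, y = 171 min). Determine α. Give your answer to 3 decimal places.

The Cobb–Douglas utilities coincide, so 20^α·1558^(1−α) = 69^α·171^(1−α).
(20/69)^α = (171/1558)^(1−α); take logs: α·ln(20/69) = (1−α)·ln(171/1558), i.e. α·-1.238374 = (1−α)·-2.209495.
With A = -1.238374 and B = -2.209495: α·A = (1−α)·B, so α = B/(A+B) = -2.209495/-3.447869 ≈ 0.641.

α ≈ 0.641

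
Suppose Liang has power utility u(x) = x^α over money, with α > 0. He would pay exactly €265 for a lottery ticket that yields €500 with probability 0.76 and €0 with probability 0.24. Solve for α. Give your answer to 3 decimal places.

Since u(0) = 0, the lottery's EU is 0.76·500^α.
Equating: 265^α = 0.76·500^α, i.e. 0.5300^α = 0.76.
Take logs: α = ln 0.76 / ln(265/500) ≈ 0.43227.

α ≈ 0.432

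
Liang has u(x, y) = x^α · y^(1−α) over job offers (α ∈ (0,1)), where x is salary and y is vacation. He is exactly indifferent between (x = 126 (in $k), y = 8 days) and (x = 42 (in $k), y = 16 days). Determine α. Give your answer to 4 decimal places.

α ≈ 0.3869

The Cobb–Douglas utilities coincide, so 126^α·8^(1−α) = 42^α·16^(1−α).
Taking logs: α·ln 126 + (1−α)·ln 8 = α·ln 42 + (1−α)·ln 16, i.e. α·1.0986123 = (1−α)·0.6931472.
With A = 1.0986123 and B = 0.6931472: α·A = (1−α)·B, so α = B/(A+B) = 0.6931472/1.7917595 ≈ 0.3869.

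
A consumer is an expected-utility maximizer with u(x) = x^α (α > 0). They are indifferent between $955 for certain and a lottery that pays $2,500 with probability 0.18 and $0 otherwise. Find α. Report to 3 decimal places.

α ≈ 1.782

Since u(0) = 0, the lottery's EU is 0.18·2500^α.
Indifference: 955^α = 0.18·2500^α, so (955/2500)^α = 0.18.
Taking logs: α·ln(955/2500) = ln(0.18), so α = -1.714798 / -0.962335 ≈ 1.782.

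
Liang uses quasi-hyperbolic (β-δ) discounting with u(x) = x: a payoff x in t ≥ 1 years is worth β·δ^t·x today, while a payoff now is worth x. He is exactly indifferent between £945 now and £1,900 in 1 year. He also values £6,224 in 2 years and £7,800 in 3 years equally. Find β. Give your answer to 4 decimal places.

The second indifference involves only future payoffs, so β cancels: β·δ^2·6224 = β·δ^3·7800, giving δ = 6224/7800 = 0.79795.
Substituting δ into 945 = β·δ·1900: β = 945/(1516.103) ≈ 0.6233.

β ≈ 0.6233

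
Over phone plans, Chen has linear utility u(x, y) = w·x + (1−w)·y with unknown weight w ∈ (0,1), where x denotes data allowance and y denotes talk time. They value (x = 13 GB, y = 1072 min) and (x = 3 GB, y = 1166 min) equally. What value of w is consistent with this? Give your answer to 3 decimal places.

w = 0.904

Indifference: w·13 + (1−w)·1072 = w·3 + (1−w)·1166.
Rearranging, 10·w − 94·(1−w) = 0.
So w/(1−w) = 94/10 = 9.4000, giving w = 94/(10+94) = 0.904.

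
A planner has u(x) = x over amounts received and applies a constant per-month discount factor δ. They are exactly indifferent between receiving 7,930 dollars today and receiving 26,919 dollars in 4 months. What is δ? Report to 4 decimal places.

Equating discounted utilities: u(7930) = δ^4·u(26919) ⇒ δ^4 = u(7930)/u(26919).
With u(x) = x: δ^4 = 7930/26919 = 0.29459.
Hence δ = (0.29459)^(1/4) = 0.736722.

δ ≈ 0.7367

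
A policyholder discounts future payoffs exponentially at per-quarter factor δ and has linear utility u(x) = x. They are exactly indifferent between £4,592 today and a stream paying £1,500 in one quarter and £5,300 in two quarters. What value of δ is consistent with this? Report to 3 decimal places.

δ ≈ 0.800

Present value of the stream is 1500·δ + 5300·δ². Indifference gives 1500δ + 5300δ² = 4592.
So 5300δ² + 1500δ − 4592 = 0.
δ = (−1500 + √(1500² + 4·5300·4592)) / (2·5300) = (−1500 + √99600400.00) / 10600 ≈ 0.800.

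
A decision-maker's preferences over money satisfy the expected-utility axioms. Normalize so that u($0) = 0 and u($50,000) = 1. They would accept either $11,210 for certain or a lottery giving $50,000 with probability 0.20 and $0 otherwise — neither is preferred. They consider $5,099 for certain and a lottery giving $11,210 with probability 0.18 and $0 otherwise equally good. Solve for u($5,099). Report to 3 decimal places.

0.036

First, u($11,210) = 0.20·u($50,000) + 0.80·u($0) = 0.20.
Then u($5,099) = 0.18·u($11,210) + 0.82·u($0) = 0.18·0.20 + 0.82·0.00 = 0.0360.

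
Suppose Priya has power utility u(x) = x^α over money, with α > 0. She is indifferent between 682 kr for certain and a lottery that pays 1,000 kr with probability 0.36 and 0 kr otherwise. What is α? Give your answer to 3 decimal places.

α ≈ 2.669

EU(lottery) = 0.36·1000^α + 0.64·0 = 0.36·1000^α.
Setting u(682) equal to that: 682^α = 0.36·1000^α ⇒ (682/1000)^α = 0.36.
Taking logs: α·ln(682/1000) = ln(0.36), so α = -1.021651 / -0.382726 ≈ 2.669.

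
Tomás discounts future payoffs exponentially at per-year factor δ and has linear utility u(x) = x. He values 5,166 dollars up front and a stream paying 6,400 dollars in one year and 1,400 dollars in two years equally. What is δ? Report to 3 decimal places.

Present value of the stream is 6400·δ + 1400·δ². Indifference gives 6400δ + 1400δ² = 5166.
So 1400δ² + 6400δ − 5166 = 0.
δ = (−6400 + √(6400² + 4·1400·5166)) / (2·1400) = (−6400 + √69889600.00) / 2800 ≈ 0.700.

δ ≈ 0.700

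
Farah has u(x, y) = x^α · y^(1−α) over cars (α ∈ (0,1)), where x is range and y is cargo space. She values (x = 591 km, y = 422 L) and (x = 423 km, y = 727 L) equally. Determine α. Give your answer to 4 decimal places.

α ≈ 0.6192

The Cobb–Douglas utilities coincide, so 591^α·422^(1−α) = 423^α·727^(1−α).
Taking logs: α·ln 591 + (1−α)·ln 422 = α·ln 423 + (1−α)·ln 727, i.e. α·0.3344438 = (1−α)·0.5439212.
With A = 0.3344438 and B = 0.5439212: α·A = (1−α)·B, so α = B/(A+B) = 0.5439212/0.8783650 ≈ 0.6192.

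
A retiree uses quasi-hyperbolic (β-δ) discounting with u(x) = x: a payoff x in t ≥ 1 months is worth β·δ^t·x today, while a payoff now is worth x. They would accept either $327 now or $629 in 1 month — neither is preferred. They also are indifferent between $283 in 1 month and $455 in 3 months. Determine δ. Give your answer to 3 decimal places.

δ ≈ 0.789

Both payoffs in the second observation are in the future, so β drops out: δ^1·283 = δ^3·455 ⇒ δ^2 = 283/455 = 0.62198, so δ = 0.78866.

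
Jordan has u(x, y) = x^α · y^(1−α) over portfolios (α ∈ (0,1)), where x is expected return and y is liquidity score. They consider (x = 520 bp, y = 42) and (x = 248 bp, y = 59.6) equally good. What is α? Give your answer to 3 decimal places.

Indifference: 520^α · 42^(1−α) = 248^α · 59.6^(1−α).
Taking logs: α·ln 520 + (1−α)·ln 42 = α·ln 248 + (1−α)·ln 59.6, i.e. α·0.740400 = (1−α)·0.349986.
With A = 0.740400 and B = 0.349986: α·A = (1−α)·B, so α = B/(A+B) = 0.349986/1.090386 ≈ 0.321.

α ≈ 0.321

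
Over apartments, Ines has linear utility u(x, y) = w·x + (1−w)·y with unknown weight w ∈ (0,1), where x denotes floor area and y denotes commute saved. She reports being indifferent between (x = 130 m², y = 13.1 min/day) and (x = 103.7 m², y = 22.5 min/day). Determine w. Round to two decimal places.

Equating utilities: w·130 + (1−w)·13.1 = w·103.7 + (1−w)·22.5.
w·(130−103.7) = (1−w)·(22.5−13.1), i.e. w·26.3 = (1−w)·9.4.
Hence w = 9.4/(26.3+9.4) = 9.4/35.7 = 0.26.

w = 0.26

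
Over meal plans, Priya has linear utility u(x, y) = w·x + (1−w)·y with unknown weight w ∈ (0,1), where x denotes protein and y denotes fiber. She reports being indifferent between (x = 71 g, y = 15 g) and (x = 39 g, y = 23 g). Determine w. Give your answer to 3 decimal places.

w = 0.200

Equating utilities: w·71 + (1−w)·15 = w·39 + (1−w)·23.
Collecting terms: w·32 = (1−w)·8.
The marginal rate of substitution is 8/32, so w = 8/(32+8) = 0.200.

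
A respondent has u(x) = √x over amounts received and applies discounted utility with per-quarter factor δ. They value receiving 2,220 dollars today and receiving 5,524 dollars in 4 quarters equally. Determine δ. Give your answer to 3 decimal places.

δ ≈ 0.892

Equating discounted utilities: u(2220) = δ^4·u(5524) ⇒ δ^4 = u(2220)/u(5524).
With u(x) = √x: δ^4 = √2220/√5524 = √(2220/5524) = 0.63394.
Taking the 4th root: δ = 0.63394^(1/4) ≈ 0.892.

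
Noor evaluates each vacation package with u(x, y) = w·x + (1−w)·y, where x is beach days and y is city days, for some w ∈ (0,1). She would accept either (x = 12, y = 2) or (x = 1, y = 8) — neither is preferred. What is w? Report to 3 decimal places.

u(12,2) = u(1,8) means w·12 + (1−w)·2 = w·1 + (1−w)·8.
Rearranging, 11·w − 6·(1−w) = 0.
Hence w = 6/(11+6) = 6/17 = 0.353.

w = 0.353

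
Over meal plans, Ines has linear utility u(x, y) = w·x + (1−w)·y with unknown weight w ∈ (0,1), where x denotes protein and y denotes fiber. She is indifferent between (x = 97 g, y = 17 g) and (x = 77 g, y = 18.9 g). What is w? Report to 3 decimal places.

Indifference: w·97 + (1−w)·17 = w·77 + (1−w)·18.9.
Rearranging, 20·w − 1.9·(1−w) = 0.
So w/(1−w) = 1.9/20 = 0.0950, giving w = 1.9/(20+1.9) = 0.087.

w = 0.087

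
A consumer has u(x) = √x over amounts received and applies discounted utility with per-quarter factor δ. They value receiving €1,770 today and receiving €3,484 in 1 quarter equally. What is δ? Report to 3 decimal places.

δ ≈ 0.713

The payoff in 1 quarter is discounted by δ, so u(1770) = δ·u(3484) and δ = u(1770)/u(3484).
With u(x) = √x: δ = √1770/√3484 = √(1770/3484) = 0.71277.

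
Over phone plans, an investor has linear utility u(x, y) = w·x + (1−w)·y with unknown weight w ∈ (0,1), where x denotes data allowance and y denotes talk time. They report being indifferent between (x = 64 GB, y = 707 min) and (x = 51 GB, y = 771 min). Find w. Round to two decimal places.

w = 0.83

Indifference: w·64 + (1−w)·707 = w·51 + (1−w)·771.
Collecting terms: w·13 = (1−w)·64.
So w/(1−w) = 64/13 = 4.9231, giving w = 64/(13+64) = 0.83.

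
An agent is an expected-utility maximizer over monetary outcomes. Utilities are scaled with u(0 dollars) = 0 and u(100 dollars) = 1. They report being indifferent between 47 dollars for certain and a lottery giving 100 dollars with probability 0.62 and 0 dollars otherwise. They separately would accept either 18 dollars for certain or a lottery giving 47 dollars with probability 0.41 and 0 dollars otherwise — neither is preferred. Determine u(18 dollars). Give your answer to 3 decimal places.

0.254

The first gamble pins u(47 dollars): it must equal 0.62·1 + 0.38·0 = 0.62.
Then u(18 dollars) = 0.41·u(47 dollars) + 0.59·u(0 dollars) = 0.41·0.62 + 0.59·0.00 = 0.2542.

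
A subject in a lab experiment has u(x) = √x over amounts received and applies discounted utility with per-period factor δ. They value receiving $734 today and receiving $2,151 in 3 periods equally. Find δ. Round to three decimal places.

The payoff in 3 periods is discounted by δ^3, so u(734) = δ^3·u(2151) and δ^3 = u(734)/u(2151).
Since u(x) = √x, δ^3 = √(734/2151) = 0.58415.
So δ = 0.58415^(1/3) ≈ 0.836.

δ ≈ 0.836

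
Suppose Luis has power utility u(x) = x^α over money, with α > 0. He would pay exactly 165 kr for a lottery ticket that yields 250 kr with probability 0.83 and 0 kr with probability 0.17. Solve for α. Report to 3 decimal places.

The lottery's expected utility is 0.83·u(250) + 0.17·u(0) = 0.83·250^α (since u(0) = 0 for α > 0).
Equating: 165^α = 0.83·250^α, i.e. 0.6600^α = 0.83.
α = ln(0.83) / ln(165/250) = -0.186330/-0.415515 ≈ 0.448.

α ≈ 0.448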